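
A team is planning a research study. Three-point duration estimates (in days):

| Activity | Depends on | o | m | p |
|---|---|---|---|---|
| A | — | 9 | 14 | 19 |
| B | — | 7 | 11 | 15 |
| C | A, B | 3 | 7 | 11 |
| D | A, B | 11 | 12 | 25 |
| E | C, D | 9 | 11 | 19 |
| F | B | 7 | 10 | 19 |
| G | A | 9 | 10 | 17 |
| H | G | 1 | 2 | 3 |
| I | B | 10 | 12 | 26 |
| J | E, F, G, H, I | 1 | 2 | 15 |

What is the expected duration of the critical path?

te_A = (9 + 4·14 + 19)/6 = 84/6 = 14
te_B = (7 + 4·11 + 15)/6 = 66/6 = 11
te_C = (3 + 4·7 + 11)/6 = 42/6 = 7
te_D = (11 + 4·12 + 25)/6 = 84/6 = 14
te_E = (9 + 4·11 + 19)/6 = 72/6 = 12
te_F = (7 + 4·10 + 19)/6 = 66/6 = 11
te_G = (9 + 4·10 + 17)/6 = 66/6 = 11
te_H = (1 + 4·2 + 3)/6 = 12/6 = 2
te_I = (10 + 4·12 + 26)/6 = 84/6 = 14
te_J = (1 + 4·2 + 15)/6 = 24/6 = 4

Forward pass:
ES_A = 0; EF_A = 14
ES_B = 0; EF_B = 11
ES_C = max(EF_A=14, EF_B=11) = 14; EF_C = 14+7 = 21
ES_D = max(EF_A=14, EF_B=11) = 14; EF_D = 14+14 = 28
ES_E = max(EF_C=21, EF_D=28) = 28; EF_E = 28+12 = 40
ES_F = 11; EF_F = 11+11 = 22
ES_G = 14; EF_G = 14+11 = 25
ES_H = 25; EF_H = 25+2 = 27
ES_I = 11; EF_I = 11+14 = 25
ES_J = max(EF_E=40, EF_F=22, EF_G=25, EF_H=27, EF_I=25) = 40; EF_J = 40+4 = 44
Expected project duration μ = 44 days. Critical path: A → D → E → J.

44 days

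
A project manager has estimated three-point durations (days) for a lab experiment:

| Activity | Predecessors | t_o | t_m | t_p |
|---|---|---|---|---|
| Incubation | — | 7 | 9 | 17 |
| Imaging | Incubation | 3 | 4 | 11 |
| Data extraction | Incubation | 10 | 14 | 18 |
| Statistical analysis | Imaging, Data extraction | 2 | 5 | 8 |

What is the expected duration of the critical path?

te_Incubation = (7 + 4·9 + 17)/6 = 60/6 = 10
te_Imaging = (3 + 4·4 + 11)/6 = 30/6 = 5
te_Data extraction = (10 + 4·14 + 18)/6 = 84/6 = 14
te_Statistical analysis = (2 + 4·5 + 8)/6 = 30/6 = 5

Forward pass:
ES_Incubation = 0; EF_Incubation = 10
ES_Imaging = 10; EF_Imaging = 10+5 = 15
ES_Data extraction = 10; EF_Data extraction = 10+14 = 24
ES_Statistical analysis = max(EF_Imaging=15, EF_Data extraction=24) = 24; EF_Statistical analysis = 24+5 = 29
Expected project duration μ = 29 days. Critical path: Incubation → Data extraction → Statistical analysis.

29 days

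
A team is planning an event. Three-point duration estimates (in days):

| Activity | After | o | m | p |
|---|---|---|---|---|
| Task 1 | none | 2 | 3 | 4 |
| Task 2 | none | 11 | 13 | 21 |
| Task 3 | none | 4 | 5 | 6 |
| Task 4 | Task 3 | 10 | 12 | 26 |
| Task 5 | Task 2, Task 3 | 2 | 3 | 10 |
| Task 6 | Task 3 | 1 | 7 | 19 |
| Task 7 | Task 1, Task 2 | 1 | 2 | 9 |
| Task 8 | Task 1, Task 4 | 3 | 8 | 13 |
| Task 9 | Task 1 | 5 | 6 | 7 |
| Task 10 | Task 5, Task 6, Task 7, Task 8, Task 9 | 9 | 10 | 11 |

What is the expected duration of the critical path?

te_Task 1 = (2 + 4·3 + 4)/6 = 18/6 = 3
te_Task 2 = (11 + 4·13 + 21)/6 = 84/6 = 14
te_Task 3 = (4 + 4·5 + 6)/6 = 30/6 = 5
te_Task 4 = (10 + 4·12 + 26)/6 = 84/6 = 14
te_Task 5 = (2 + 4·3 + 10)/6 = 24/6 = 4
te_Task 6 = (1 + 4·7 + 19)/6 = 48/6 = 8
te_Task 7 = (1 + 4·2 + 9)/6 = 18/6 = 3
te_Task 8 = (3 + 4·8 + 13)/6 = 48/6 = 8
te_Task 9 = (5 + 4·6 + 7)/6 = 36/6 = 6
te_Task 10 = (9 + 4·10 + 11)/6 = 60/6 = 10

Forward pass:
ES_Task 1 = 0; EF_Task 1 = 3
ES_Task 2 = 0; EF_Task 2 = 14
ES_Task 3 = 0; EF_Task 3 = 5
ES_Task 4 = 5; EF_Task 4 = 5+14 = 19
ES_Task 5 = max(EF_Task 2=14, EF_Task 3=5) = 14; EF_Task 5 = 14+4 = 18
ES_Task 6 = 5; EF_Task 6 = 5+8 = 13
ES_Task 7 = max(EF_Task 1=3, EF_Task 2=14) = 14; EF_Task 7 = 14+3 = 17
ES_Task 8 = max(EF_Task 1=3, EF_Task 4=19) = 19; EF_Task 8 = 19+8 = 27
ES_Task 9 = 3; EF_Task 9 = 3+6 = 9
ES_Task 10 = max(EF_Task 5=18, EF_Task 6=13, EF_Task 7=17, EF_Task 8=27, EF_Task 9=9) = 27; EF_Task 10 = 27+10 = 37
Expected project duration μ = 37 days. Critical path: Task 3 → Task 4 → Task 8 → Task 10.

37 days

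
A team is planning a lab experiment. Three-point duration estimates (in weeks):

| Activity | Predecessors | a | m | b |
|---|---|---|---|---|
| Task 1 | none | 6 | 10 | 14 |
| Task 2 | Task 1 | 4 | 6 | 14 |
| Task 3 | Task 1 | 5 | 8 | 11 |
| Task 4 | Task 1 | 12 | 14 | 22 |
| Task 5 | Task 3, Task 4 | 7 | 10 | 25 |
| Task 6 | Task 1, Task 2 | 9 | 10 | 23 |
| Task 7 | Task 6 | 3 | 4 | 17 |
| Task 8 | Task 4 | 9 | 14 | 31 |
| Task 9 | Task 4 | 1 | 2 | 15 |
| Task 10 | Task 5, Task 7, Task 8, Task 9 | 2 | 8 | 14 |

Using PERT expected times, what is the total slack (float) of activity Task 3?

11 weeks

te_Task 1 = (6 + 4·10 + 14)/6 = 60/6 = 10
te_Task 2 = (4 + 4·6 + 14)/6 = 42/6 = 7
te_Task 3 = (5 + 4·8 + 11)/6 = 48/6 = 8
te_Task 4 = (12 + 4·14 + 22)/6 = 90/6 = 15
te_Task 5 = (7 + 4·10 + 25)/6 = 72/6 = 12
te_Task 6 = (9 + 4·10 + 23)/6 = 72/6 = 12
te_Task 7 = (3 + 4·4 + 17)/6 = 36/6 = 6
te_Task 8 = (9 + 4·14 + 31)/6 = 96/6 = 16
te_Task 9 = (1 + 4·2 + 15)/6 = 24/6 = 4
te_Task 10 = (2 + 4·8 + 14)/6 = 48/6 = 8

Forward pass:
ES_Task 1 = 0; EF_Task 1 = 10
ES_Task 2 = 10; EF_Task 2 = 10+7 = 17
ES_Task 3 = 10; EF_Task 3 = 10+8 = 18
ES_Task 4 = 10; EF_Task 4 = 10+15 = 25
ES_Task 5 = max(EF_Task 3=18, EF_Task 4=25) = 25; EF_Task 5 = 25+12 = 37
ES_Task 6 = max(EF_Task 1=10, EF_Task 2=17) = 17; EF_Task 6 = 17+12 = 29
ES_Task 7 = 29; EF_Task 7 = 29+6 = 35
ES_Task 8 = 25; EF_Task 8 = 25+16 = 41
ES_Task 9 = 25; EF_Task 9 = 25+4 = 29
ES_Task 10 = max(EF_Task 5=37, EF_Task 7=35, EF_Task 8=41, EF_Task 9=29) = 41; EF_Task 10 = 41+8 = 49
Expected project duration μ = 49 weeks. Critical path: Task 1 → Task 4 → Task 8 → Task 10.

Backward pass:
LF_Task 10 = 49; LS_Task 10 = 49−8 = 41
LF_Task 9 = LS_Task 10 = 41; LS_Task 9 = 41−4 = 37
LF_Task 8 = LS_Task 10 = 41; LS_Task 8 = 41−16 = 25
LF_Task 7 = LS_Task 10 = 41; LS_Task 7 = 41−6 = 35
LF_Task 6 = LS_Task 7 = 35; LS_Task 6 = 35−12 = 23
LF_Task 5 = LS_Task 10 = 41; LS_Task 5 = 41−12 = 29
LF_Task 4 = min(LS_Task 5=29, LS_Task 8=25, LS_Task 9=37) = 25; LS_Task 4 = 25−15 = 10
LF_Task 3 = LS_Task 5 = 29; LS_Task 3 = 29−8 = 21
LF_Task 2 = LS_Task 6 = 23; LS_Task 2 = 23−7 = 16
LF_Task 1 = min(LS_Task 2=16, LS_Task 3=21, LS_Task 4=10, LS_Task 6=23) = 10; LS_Task 1 = 10−10 = 0
Slack_Task 3 = LS_Task 3 − ES_Task 3 = 21 − 10 = 11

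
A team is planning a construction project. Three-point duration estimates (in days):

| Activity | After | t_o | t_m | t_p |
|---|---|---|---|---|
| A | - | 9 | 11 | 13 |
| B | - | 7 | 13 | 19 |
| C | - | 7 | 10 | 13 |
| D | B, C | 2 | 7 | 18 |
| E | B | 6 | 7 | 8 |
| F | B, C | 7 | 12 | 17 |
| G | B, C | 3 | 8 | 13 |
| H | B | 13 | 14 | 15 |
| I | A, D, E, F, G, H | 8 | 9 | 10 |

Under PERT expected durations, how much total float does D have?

te_A = (9 + 4·11 + 13)/6 = 66/6 = 11
te_B = (7 + 4·13 + 19)/6 = 78/6 = 13
te_C = (7 + 4·10 + 13)/6 = 60/6 = 10
te_D = (2 + 4·7 + 18)/6 = 48/6 = 8
te_E = (6 + 4·7 + 8)/6 = 42/6 = 7
te_F = (7 + 4·12 + 17)/6 = 72/6 = 12
te_G = (3 + 4·8 + 13)/6 = 48/6 = 8
te_H = (13 + 4·14 + 15)/6 = 84/6 = 14
te_I = (8 + 4·9 + 10)/6 = 54/6 = 9

Forward pass:
ES_A = 0; EF_A = 11
ES_B = 0; EF_B = 13
ES_C = 0; EF_C = 10
ES_D = max(EF_B=13, EF_C=10) = 13; EF_D = 13+8 = 21
ES_E = 13; EF_E = 13+7 = 20
ES_F = max(EF_B=13, EF_C=10) = 13; EF_F = 13+12 = 25
ES_G = max(EF_B=13, EF_C=10) = 13; EF_G = 13+8 = 21
ES_H = 13; EF_H = 13+14 = 27
ES_I = max(EF_A=11, EF_D=21, EF_E=20, EF_F=25, EF_G=21, EF_H=27) = 27; EF_I = 27+9 = 36
Expected project duration μ = 36 days. Critical path: B → H → I.

Backward pass:
LF_I = 36; LS_I = 36−9 = 27
LF_H = LS_I = 27; LS_H = 27−14 = 13
LF_G = LS_I = 27; LS_G = 27−8 = 19
LF_F = LS_I = 27; LS_F = 27−12 = 15
LF_E = LS_I = 27; LS_E = 27−7 = 20
LF_D = LS_I = 27; LS_D = 27−8 = 19
LF_C = min(LS_D=19, LS_F=15, LS_G=19) = 15; LS_C = 15−10 = 5
LF_B = min(LS_D=19, LS_E=20, LS_F=15, LS_G=19, LS_H=13) = 13; LS_B = 13−13 = 0
LF_A = LS_I = 27; LS_A = 27−11 = 16
Slack_D = LS_D − ES_D = 19 − 13 = 6

6 days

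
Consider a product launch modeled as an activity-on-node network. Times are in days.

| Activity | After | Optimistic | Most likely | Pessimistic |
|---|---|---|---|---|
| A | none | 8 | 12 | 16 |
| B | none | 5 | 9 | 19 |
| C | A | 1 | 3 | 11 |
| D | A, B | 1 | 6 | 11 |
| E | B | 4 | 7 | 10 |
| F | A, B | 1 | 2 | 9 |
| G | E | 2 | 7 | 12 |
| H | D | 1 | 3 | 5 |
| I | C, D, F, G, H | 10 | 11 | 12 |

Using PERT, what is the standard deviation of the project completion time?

te_A = (8 + 4·12 + 16)/6 = 72/6 = 12; σ²_A = ((16−8)/6)² = 1.778
te_B = (5 + 4·9 + 19)/6 = 60/6 = 10; σ²_B = ((19−5)/6)² = 5.444
te_C = (1 + 4·3 + 11)/6 = 24/6 = 4; σ²_C = ((11−1)/6)² = 2.778
te_D = (1 + 4·6 + 11)/6 = 36/6 = 6; σ²_D = ((11−1)/6)² = 2.778
te_E = (4 + 4·7 + 10)/6 = 42/6 = 7; σ²_E = ((10−4)/6)² = 1.000
te_F = (1 + 4·2 + 9)/6 = 18/6 = 3; σ²_F = ((9−1)/6)² = 1.778
te_G = (2 + 4·7 + 12)/6 = 42/6 = 7; σ²_G = ((12−2)/6)² = 2.778
te_H = (1 + 4·3 + 5)/6 = 18/6 = 3; σ²_H = ((5−1)/6)² = 0.444
te_I = (10 + 4·11 + 12)/6 = 66/6 = 11; σ²_I = ((12−10)/6)² = 0.111

Forward pass:
ES_A = 0; EF_A = 12
ES_B = 0; EF_B = 10
ES_C = 12; EF_C = 12+4 = 16
ES_D = max(EF_A=12, EF_B=10) = 12; EF_D = 12+6 = 18
ES_E = 10; EF_E = 10+7 = 17
ES_F = max(EF_A=12, EF_B=10) = 12; EF_F = 12+3 = 15
ES_G = 17; EF_G = 17+7 = 24
ES_H = 18; EF_H = 18+3 = 21
ES_I = max(EF_C=16, EF_D=18, EF_F=15, EF_G=24, EF_H=21) = 24; EF_I = 24+11 = 35
Expected project duration μ = 35 days. Critical path: B → E → G → I.

Variance along critical path = 5.444 + 1.000 + 2.778 + 0.111 = 9.333
σ = √9.333 = 3.055 days

3.06 days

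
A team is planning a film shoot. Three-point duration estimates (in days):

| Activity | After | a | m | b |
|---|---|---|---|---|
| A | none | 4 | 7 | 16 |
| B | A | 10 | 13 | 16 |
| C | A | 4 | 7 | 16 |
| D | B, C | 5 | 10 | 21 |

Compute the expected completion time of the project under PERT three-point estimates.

32 days

te_A = (4 + 4·7 + 16)/6 = 48/6 = 8
te_B = (10 + 4·13 + 16)/6 = 78/6 = 13
te_C = (4 + 4·7 + 16)/6 = 48/6 = 8
te_D = (5 + 4·10 + 21)/6 = 66/6 = 11

Forward pass:
ES_A = 0; EF_A = 8
ES_B = 8; EF_B = 8+13 = 21
ES_C = 8; EF_C = 8+8 = 16
ES_D = max(EF_B=21, EF_C=16) = 21; EF_D = 21+11 = 32
Expected project duration μ = 32 days. Critical path: A → B → D.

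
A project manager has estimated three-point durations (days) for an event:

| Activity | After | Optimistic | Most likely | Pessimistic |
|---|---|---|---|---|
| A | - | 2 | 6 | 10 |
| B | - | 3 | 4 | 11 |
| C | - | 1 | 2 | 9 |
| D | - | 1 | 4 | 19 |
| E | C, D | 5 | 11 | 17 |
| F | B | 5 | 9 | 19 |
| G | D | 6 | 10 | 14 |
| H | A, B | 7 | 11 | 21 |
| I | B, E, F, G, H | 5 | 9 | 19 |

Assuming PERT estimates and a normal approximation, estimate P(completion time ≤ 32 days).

0.869

te_A = (2 + 4·6 + 10)/6 = 36/6 = 6; σ²_A = ((10−2)/6)² = 1.778
te_B = (3 + 4·4 + 11)/6 = 30/6 = 5; σ²_B = ((11−3)/6)² = 1.778
te_C = (1 + 4·2 + 9)/6 = 18/6 = 3; σ²_C = ((9−1)/6)² = 1.778
te_D = (1 + 4·4 + 19)/6 = 36/6 = 6; σ²_D = ((19−1)/6)² = 9.000
te_E = (5 + 4·11 + 17)/6 = 66/6 = 11; σ²_E = ((17−5)/6)² = 4.000
te_F = (5 + 4·9 + 19)/6 = 60/6 = 10; σ²_F = ((19−5)/6)² = 5.444
te_G = (6 + 4·10 + 14)/6 = 60/6 = 10; σ²_G = ((14−6)/6)² = 1.778
te_H = (7 + 4·11 + 21)/6 = 72/6 = 12; σ²_H = ((21−7)/6)² = 5.444
te_I = (5 + 4·9 + 19)/6 = 60/6 = 10; σ²_I = ((19−5)/6)² = 5.444

Forward pass:
ES_A = 0; EF_A = 6
ES_B = 0; EF_B = 5
ES_C = 0; EF_C = 3
ES_D = 0; EF_D = 6
ES_E = max(EF_C=3, EF_D=6) = 6; EF_E = 6+11 = 17
ES_F = 5; EF_F = 5+10 = 15
ES_G = 6; EF_G = 6+10 = 16
ES_H = max(EF_A=6, EF_B=5) = 6; EF_H = 6+12 = 18
ES_I = max(EF_B=5, EF_E=17, EF_F=15, EF_G=16, EF_H=18) = 18; EF_I = 18+10 = 28
Expected project duration μ = 28 days. Critical path: A → H → I.

Variance along critical path = 1.778 + 5.444 + 5.444 = 12.667; σ = √12.667 = 3.559 days.
Z = (32 − 28) / 3.559 = 1.124
P(T ≤ 32) = Φ(1.124) ≈ 0.869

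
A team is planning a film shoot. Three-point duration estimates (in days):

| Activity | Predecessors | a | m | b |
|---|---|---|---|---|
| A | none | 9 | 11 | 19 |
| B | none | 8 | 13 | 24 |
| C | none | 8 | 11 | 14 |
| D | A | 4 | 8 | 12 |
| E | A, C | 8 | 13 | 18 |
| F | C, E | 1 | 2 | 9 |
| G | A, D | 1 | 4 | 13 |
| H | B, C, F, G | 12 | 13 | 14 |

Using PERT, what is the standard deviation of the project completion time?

2.73 days

te_A = (9 + 4·11 + 19)/6 = 72/6 = 12; σ²_A = ((19−9)/6)² = 2.778
te_B = (8 + 4·13 + 24)/6 = 84/6 = 14; σ²_B = ((24−8)/6)² = 7.111
te_C = (8 + 4·11 + 14)/6 = 66/6 = 11; σ²_C = ((14−8)/6)² = 1.000
te_D = (4 + 4·8 + 12)/6 = 48/6 = 8; σ²_D = ((12−4)/6)² = 1.778
te_E = (8 + 4·13 + 18)/6 = 78/6 = 13; σ²_E = ((18−8)/6)² = 2.778
te_F = (1 + 4·2 + 9)/6 = 18/6 = 3; σ²_F = ((9−1)/6)² = 1.778
te_G = (1 + 4·4 + 13)/6 = 30/6 = 5; σ²_G = ((13−1)/6)² = 4.000
te_H = (12 + 4·13 + 14)/6 = 78/6 = 13; σ²_H = ((14−12)/6)² = 0.111

Forward pass:
ES_A = 0; EF_A = 12
ES_B = 0; EF_B = 14
ES_C = 0; EF_C = 11
ES_D = 12; EF_D = 12+8 = 20
ES_E = max(EF_A=12, EF_C=11) = 12; EF_E = 12+13 = 25
ES_F = max(EF_C=11, EF_E=25) = 25; EF_F = 25+3 = 28
ES_G = max(EF_A=12, EF_D=20) = 20; EF_G = 20+5 = 25
ES_H = max(EF_B=14, EF_C=11, EF_F=28, EF_G=25) = 28; EF_H = 28+13 = 41
Expected project duration μ = 41 days. Critical path: A → E → F → H.

Variance along critical path = 2.778 + 2.778 + 1.778 + 0.111 = 7.444
σ = √7.444 = 2.728 days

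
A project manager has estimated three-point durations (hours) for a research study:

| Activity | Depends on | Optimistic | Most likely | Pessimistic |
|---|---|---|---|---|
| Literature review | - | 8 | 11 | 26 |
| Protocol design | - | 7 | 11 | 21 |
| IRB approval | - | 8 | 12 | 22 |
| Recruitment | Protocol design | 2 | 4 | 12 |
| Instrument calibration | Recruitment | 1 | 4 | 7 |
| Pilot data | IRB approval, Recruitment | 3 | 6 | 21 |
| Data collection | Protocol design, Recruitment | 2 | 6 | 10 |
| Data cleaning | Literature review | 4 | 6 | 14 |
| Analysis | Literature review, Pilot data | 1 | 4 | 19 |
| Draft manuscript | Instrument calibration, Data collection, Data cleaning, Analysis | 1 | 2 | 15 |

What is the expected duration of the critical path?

35 hours

te_Literature review = (8 + 4·11 + 26)/6 = 78/6 = 13
te_Protocol design = (7 + 4·11 + 21)/6 = 72/6 = 12
te_IRB approval = (8 + 4·12 + 22)/6 = 78/6 = 13
te_Recruitment = (2 + 4·4 + 12)/6 = 30/6 = 5
te_Instrument calibration = (1 + 4·4 + 7)/6 = 24/6 = 4
te_Pilot data = (3 + 4·6 + 21)/6 = 48/6 = 8
te_Data collection = (2 + 4·6 + 10)/6 = 36/6 = 6
te_Data cleaning = (4 + 4·6 + 14)/6 = 42/6 = 7
te_Analysis = (1 + 4·4 + 19)/6 = 36/6 = 6
te_Draft manuscript = (1 + 4·2 + 15)/6 = 24/6 = 4

Forward pass:
ES_Literature review = 0; EF_Literature review = 13
ES_Protocol design = 0; EF_Protocol design = 12
ES_IRB approval = 0; EF_IRB approval = 13
ES_Recruitment = 12; EF_Recruitment = 12+5 = 17
ES_Instrument calibration = 17; EF_Instrument calibration = 17+4 = 21
ES_Pilot data = max(EF_IRB approval=13, EF_Recruitment=17) = 17; EF_Pilot data = 17+8 = 25
ES_Data collection = max(EF_Protocol design=12, EF_Recruitment=17) = 17; EF_Data collection = 17+6 = 23
ES_Data cleaning = 13; EF_Data cleaning = 13+7 = 20
ES_Analysis = max(EF_Literature review=13, EF_Pilot data=25) = 25; EF_Analysis = 25+6 = 31
ES_Draft manuscript = max(EF_Instrument calibration=21, EF_Data collection=23, EF_Data cleaning=20, EF_Analysis=31) = 31; EF_Draft manuscript = 31+4 = 35
Expected project duration μ = 35 hours. Critical path: Protocol design → Recruitment → Pilot data → Analysis → Draft manuscript.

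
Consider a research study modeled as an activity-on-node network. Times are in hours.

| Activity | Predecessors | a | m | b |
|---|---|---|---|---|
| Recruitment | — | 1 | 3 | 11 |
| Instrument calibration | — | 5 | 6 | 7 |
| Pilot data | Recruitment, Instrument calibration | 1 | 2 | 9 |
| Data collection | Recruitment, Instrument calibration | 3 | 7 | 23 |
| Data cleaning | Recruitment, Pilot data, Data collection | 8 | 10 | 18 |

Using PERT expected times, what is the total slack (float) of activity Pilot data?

te_Recruitment = (1 + 4·3 + 11)/6 = 24/6 = 4
te_Instrument calibration = (5 + 4·6 + 7)/6 = 36/6 = 6
te_Pilot data = (1 + 4·2 + 9)/6 = 18/6 = 3
te_Data collection = (3 + 4·7 + 23)/6 = 54/6 = 9
te_Data cleaning = (8 + 4·10 + 18)/6 = 66/6 = 11

Forward pass:
ES_Recruitment = 0; EF_Recruitment = 4
ES_Instrument calibration = 0; EF_Instrument calibration = 6
ES_Pilot data = max(EF_Recruitment=4, EF_Instrument calibration=6) = 6; EF_Pilot data = 6+3 = 9
ES_Data collection = max(EF_Recruitment=4, EF_Instrument calibration=6) = 6; EF_Data collection = 6+9 = 15
ES_Data cleaning = max(EF_Recruitment=4, EF_Pilot data=9, EF_Data collection=15) = 15; EF_Data cleaning = 15+11 = 26
Expected project duration μ = 26 hours. Critical path: Instrument calibration → Data collection → Data cleaning.

Backward pass:
LF_Data cleaning = 26; LS_Data cleaning = 26−11 = 15
LF_Data collection = LS_Data cleaning = 15; LS_Data collection = 15−9 = 6
LF_Pilot data = LS_Data cleaning = 15; LS_Pilot data = 15−3 = 12
LF_Instrument calibration = min(LS_Pilot data=12, LS_Data collection=6) = 6; LS_Instrument calibration = 6−6 = 0
LF_Recruitment = min(LS_Pilot data=12, LS_Data collection=6, LS_Data cleaning=15) = 6; LS_Recruitment = 6−4 = 2
Slack_Pilot data = LS_Pilot data − ES_Pilot data = 12 − 6 = 6

6 hours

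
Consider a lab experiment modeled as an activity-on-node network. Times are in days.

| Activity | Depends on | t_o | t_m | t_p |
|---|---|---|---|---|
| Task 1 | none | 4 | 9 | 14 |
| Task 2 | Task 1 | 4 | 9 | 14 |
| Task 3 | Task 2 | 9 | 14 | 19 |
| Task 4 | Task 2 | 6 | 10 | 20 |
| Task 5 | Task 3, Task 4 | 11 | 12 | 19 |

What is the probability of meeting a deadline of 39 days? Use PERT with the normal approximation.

0.030

te_Task 1 = (4 + 4·9 + 14)/6 = 54/6 = 9; σ²_Task 1 = ((14−4)/6)² = 2.778
te_Task 2 = (4 + 4·9 + 14)/6 = 54/6 = 9; σ²_Task 2 = ((14−4)/6)² = 2.778
te_Task 3 = (9 + 4·14 + 19)/6 = 84/6 = 14; σ²_Task 3 = ((19−9)/6)² = 2.778
te_Task 4 = (6 + 4·10 + 20)/6 = 66/6 = 11; σ²_Task 4 = ((20−6)/6)² = 5.444
te_Task 5 = (11 + 4·12 + 19)/6 = 78/6 = 13; σ²_Task 5 = ((19−11)/6)² = 1.778

Forward pass:
ES_Task 1 = 0; EF_Task 1 = 9
ES_Task 2 = 9; EF_Task 2 = 9+9 = 18
ES_Task 3 = 18; EF_Task 3 = 18+14 = 32
ES_Task 4 = 18; EF_Task 4 = 18+11 = 29
ES_Task 5 = max(EF_Task 3=32, EF_Task 4=29) = 32; EF_Task 5 = 32+13 = 45
Expected project duration μ = 45 days. Critical path: Task 1 → Task 2 → Task 3 → Task 5.

Variance along critical path = 2.778 + 2.778 + 2.778 + 1.778 = 10.111; σ = √10.111 = 3.180 days.
Z = (39 − 45) / 3.180 = -1.887
P(T ≤ 39) = Φ(-1.887) ≈ 0.030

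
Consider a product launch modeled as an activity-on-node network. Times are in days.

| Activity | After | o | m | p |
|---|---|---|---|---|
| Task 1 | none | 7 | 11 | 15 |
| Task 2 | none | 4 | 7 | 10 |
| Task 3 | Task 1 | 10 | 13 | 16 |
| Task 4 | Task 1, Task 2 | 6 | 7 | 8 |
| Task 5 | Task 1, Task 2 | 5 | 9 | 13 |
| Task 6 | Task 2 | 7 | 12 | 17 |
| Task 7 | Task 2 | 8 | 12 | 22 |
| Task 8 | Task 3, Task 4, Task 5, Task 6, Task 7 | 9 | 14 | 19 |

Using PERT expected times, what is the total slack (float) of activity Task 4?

te_Task 1 = (7 + 4·11 + 15)/6 = 66/6 = 11
te_Task 2 = (4 + 4·7 + 10)/6 = 42/6 = 7
te_Task 3 = (10 + 4·13 + 16)/6 = 78/6 = 13
te_Task 4 = (6 + 4·7 + 8)/6 = 42/6 = 7
te_Task 5 = (5 + 4·9 + 13)/6 = 54/6 = 9
te_Task 6 = (7 + 4·12 + 17)/6 = 72/6 = 12
te_Task 7 = (8 + 4·12 + 22)/6 = 78/6 = 13
te_Task 8 = (9 + 4·14 + 19)/6 = 84/6 = 14

Forward pass:
ES_Task 1 = 0; EF_Task 1 = 11
ES_Task 2 = 0; EF_Task 2 = 7
ES_Task 3 = 11; EF_Task 3 = 11+13 = 24
ES_Task 4 = max(EF_Task 1=11, EF_Task 2=7) = 11; EF_Task 4 = 11+7 = 18
ES_Task 5 = max(EF_Task 1=11, EF_Task 2=7) = 11; EF_Task 5 = 11+9 = 20
ES_Task 6 = 7; EF_Task 6 = 7+12 = 19
ES_Task 7 = 7; EF_Task 7 = 7+13 = 20
ES_Task 8 = max(EF_Task 3=24, EF_Task 4=18, EF_Task 5=20, EF_Task 6=19, EF_Task 7=20) = 24; EF_Task 8 = 24+14 = 38
Expected project duration μ = 38 days. Critical path: Task 1 → Task 3 → Task 8.

Backward pass:
LF_Task 8 = 38; LS_Task 8 = 38−14 = 24
LF_Task 7 = LS_Task 8 = 24; LS_Task 7 = 24−13 = 11
LF_Task 6 = LS_Task 8 = 24; LS_Task 6 = 24−12 = 12
LF_Task 5 = LS_Task 8 = 24; LS_Task 5 = 24−9 = 15
LF_Task 4 = LS_Task 8 = 24; LS_Task 4 = 24−7 = 17
LF_Task 3 = LS_Task 8 = 24; LS_Task 3 = 24−13 = 11
LF_Task 2 = min(LS_Task 4=17, LS_Task 5=15, LS_Task 6=12, LS_Task 7=11) = 11; LS_Task 2 = 11−7 = 4
LF_Task 1 = min(LS_Task 3=11, LS_Task 4=17, LS_Task 5=15) = 11; LS_Task 1 = 11−11 = 0
Slack_Task 4 = LS_Task 4 − ES_Task 4 = 17 − 11 = 6

6 days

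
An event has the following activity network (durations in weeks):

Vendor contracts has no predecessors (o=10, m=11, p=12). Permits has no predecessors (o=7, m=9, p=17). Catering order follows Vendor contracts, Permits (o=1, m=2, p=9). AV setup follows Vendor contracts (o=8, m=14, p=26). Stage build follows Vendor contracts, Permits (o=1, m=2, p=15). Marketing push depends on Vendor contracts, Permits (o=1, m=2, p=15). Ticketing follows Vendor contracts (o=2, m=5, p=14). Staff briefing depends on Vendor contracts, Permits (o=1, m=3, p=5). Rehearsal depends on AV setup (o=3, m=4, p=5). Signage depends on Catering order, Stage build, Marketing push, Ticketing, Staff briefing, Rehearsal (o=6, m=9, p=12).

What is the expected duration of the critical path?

te_Vendor contracts = (10 + 4·11 + 12)/6 = 66/6 = 11
te_Permits = (7 + 4·9 + 17)/6 = 60/6 = 10
te_Catering order = (1 + 4·2 + 9)/6 = 18/6 = 3
te_AV setup = (8 + 4·14 + 26)/6 = 90/6 = 15
te_Stage build = (1 + 4·2 + 15)/6 = 24/6 = 4
te_Marketing push = (1 + 4·2 + 15)/6 = 24/6 = 4
te_Ticketing = (2 + 4·5 + 14)/6 = 36/6 = 6
te_Staff briefing = (1 + 4·3 + 5)/6 = 18/6 = 3
te_Rehearsal = (3 + 4·4 + 5)/6 = 24/6 = 4
te_Signage = (6 + 4·9 + 12)/6 = 54/6 = 9

Forward pass:
ES_Vendor contracts = 0; EF_Vendor contracts = 11
ES_Permits = 0; EF_Permits = 10
ES_Catering order = max(EF_Vendor contracts=11, EF_Permits=10) = 11; EF_Catering order = 11+3 = 14
ES_AV setup = 11; EF_AV setup = 11+15 = 26
ES_Stage build = max(EF_Vendor contracts=11, EF_Permits=10) = 11; EF_Stage build = 11+4 = 15
ES_Marketing push = max(EF_Vendor contracts=11, EF_Permits=10) = 11; EF_Marketing push = 11+4 = 15
ES_Ticketing = 11; EF_Ticketing = 11+6 = 17
ES_Staff briefing = max(EF_Vendor contracts=11, EF_Permits=10) = 11; EF_Staff briefing = 11+3 = 14
ES_Rehearsal = 26; EF_Rehearsal = 26+4 = 30
ES_Signage = max(EF_Catering order=14, EF_Stage build=15, EF_Marketing push=15, EF_Ticketing=17, EF_Staff briefing=14, EF_Rehearsal=30) = 30; EF_Signage = 30+9 = 39
Expected project duration μ = 39 weeks. Critical path: Vendor contracts → AV setup → Rehearsal → Signage.

39 weeks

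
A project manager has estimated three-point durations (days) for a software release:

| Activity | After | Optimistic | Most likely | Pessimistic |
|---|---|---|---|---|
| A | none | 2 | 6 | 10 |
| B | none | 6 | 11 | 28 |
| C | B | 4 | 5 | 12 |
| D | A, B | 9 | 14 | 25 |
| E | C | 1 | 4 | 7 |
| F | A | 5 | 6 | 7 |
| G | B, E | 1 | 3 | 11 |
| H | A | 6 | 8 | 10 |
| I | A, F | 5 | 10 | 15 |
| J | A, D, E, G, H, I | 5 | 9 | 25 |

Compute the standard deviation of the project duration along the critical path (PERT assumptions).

5.63 days

te_A = (2 + 4·6 + 10)/6 = 36/6 = 6; σ²_A = ((10−2)/6)² = 1.778
te_B = (6 + 4·11 + 28)/6 = 78/6 = 13; σ²_B = ((28−6)/6)² = 13.444
te_C = (4 + 4·5 + 12)/6 = 36/6 = 6; σ²_C = ((12−4)/6)² = 1.778
te_D = (9 + 4·14 + 25)/6 = 90/6 = 15; σ²_D = ((25−9)/6)² = 7.111
te_E = (1 + 4·4 + 7)/6 = 24/6 = 4; σ²_E = ((7−1)/6)² = 1.000
te_F = (5 + 4·6 + 7)/6 = 36/6 = 6; σ²_F = ((7−5)/6)² = 0.111
te_G = (1 + 4·3 + 11)/6 = 24/6 = 4; σ²_G = ((11−1)/6)² = 2.778
te_H = (6 + 4·8 + 10)/6 = 48/6 = 8; σ²_H = ((10−6)/6)² = 0.444
te_I = (5 + 4·10 + 15)/6 = 60/6 = 10; σ²_I = ((15−5)/6)² = 2.778
te_J = (5 + 4·9 + 25)/6 = 66/6 = 11; σ²_J = ((25−5)/6)² = 11.111

Forward pass:
ES_A = 0; EF_A = 6
ES_B = 0; EF_B = 13
ES_C = 13; EF_C = 13+6 = 19
ES_D = max(EF_A=6, EF_B=13) = 13; EF_D = 13+15 = 28
ES_E = 19; EF_E = 19+4 = 23
ES_F = 6; EF_F = 6+6 = 12
ES_G = max(EF_B=13, EF_E=23) = 23; EF_G = 23+4 = 27
ES_H = 6; EF_H = 6+8 = 14
ES_I = max(EF_A=6, EF_F=12) = 12; EF_I = 12+10 = 22
ES_J = max(EF_A=6, EF_D=28, EF_E=23, EF_G=27, EF_H=14, EF_I=22) = 28; EF_J = 28+11 = 39
Expected project duration μ = 39 days. Critical path: B → D → J.

Variance along critical path = 13.444 + 7.111 + 11.111 = 31.667
σ = √31.667 = 5.627 days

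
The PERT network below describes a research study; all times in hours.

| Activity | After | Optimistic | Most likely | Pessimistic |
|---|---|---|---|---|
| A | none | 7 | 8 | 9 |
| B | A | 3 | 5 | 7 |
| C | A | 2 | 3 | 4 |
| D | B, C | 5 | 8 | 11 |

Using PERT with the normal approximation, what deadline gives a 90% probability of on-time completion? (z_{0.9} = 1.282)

te_A = (7 + 4·8 + 9)/6 = 48/6 = 8; σ²_A = ((9−7)/6)² = 0.111
te_B = (3 + 4·5 + 7)/6 = 30/6 = 5; σ²_B = ((7−3)/6)² = 0.444
te_C = (2 + 4·3 + 4)/6 = 18/6 = 3; σ²_C = ((4−2)/6)² = 0.111
te_D = (5 + 4·8 + 11)/6 = 48/6 = 8; σ²_D = ((11−5)/6)² = 1.000

Forward pass:
ES_A = 0; EF_A = 8
ES_B = 8; EF_B = 8+5 = 13
ES_C = 8; EF_C = 8+3 = 11
ES_D = max(EF_B=13, EF_C=11) = 13; EF_D = 13+8 = 21
Expected project duration μ = 21 hours. Critical path: A → B → D.

Variance along critical path = 0.111 + 0.444 + 1.000 = 1.556; σ = 1.247 hours.
D = μ + z·σ = 21 + 1.282·1.247 = 22.6 hours

22.6 hours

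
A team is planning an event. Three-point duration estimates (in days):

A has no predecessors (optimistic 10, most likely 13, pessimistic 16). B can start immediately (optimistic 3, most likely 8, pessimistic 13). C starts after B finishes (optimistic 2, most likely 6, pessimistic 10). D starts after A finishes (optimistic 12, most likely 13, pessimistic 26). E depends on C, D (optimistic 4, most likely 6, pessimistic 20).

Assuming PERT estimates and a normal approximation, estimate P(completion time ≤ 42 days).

0.948

te_A = (10 + 4·13 + 16)/6 = 78/6 = 13; σ²_A = ((16−10)/6)² = 1.000
te_B = (3 + 4·8 + 13)/6 = 48/6 = 8; σ²_B = ((13−3)/6)² = 2.778
te_C = (2 + 4·6 + 10)/6 = 36/6 = 6; σ²_C = ((10−2)/6)² = 1.778
te_D = (12 + 4·13 + 26)/6 = 90/6 = 15; σ²_D = ((26−12)/6)² = 5.444
te_E = (4 + 4·6 + 20)/6 = 48/6 = 8; σ²_E = ((20−4)/6)² = 7.111

Forward pass:
ES_A = 0; EF_A = 13
ES_B = 0; EF_B = 8
ES_C = 8; EF_C = 8+6 = 14
ES_D = 13; EF_D = 13+15 = 28
ES_E = max(EF_C=14, EF_D=28) = 28; EF_E = 28+8 = 36
Expected project duration μ = 36 days. Critical path: A → D → E.

Variance along critical path = 1.000 + 5.444 + 7.111 = 13.556; σ = √13.556 = 3.682 days.
Z = (42 − 36) / 3.682 = 1.630
P(T ≤ 42) = Φ(1.630) ≈ 0.948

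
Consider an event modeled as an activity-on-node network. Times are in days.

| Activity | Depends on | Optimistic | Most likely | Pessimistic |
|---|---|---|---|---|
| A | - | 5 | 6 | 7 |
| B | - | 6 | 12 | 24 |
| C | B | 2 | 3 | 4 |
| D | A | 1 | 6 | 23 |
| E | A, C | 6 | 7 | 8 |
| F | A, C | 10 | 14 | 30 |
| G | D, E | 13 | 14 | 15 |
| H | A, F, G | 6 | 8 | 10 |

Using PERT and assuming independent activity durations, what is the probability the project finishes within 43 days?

te_A = (5 + 4·6 + 7)/6 = 36/6 = 6; σ²_A = ((7−5)/6)² = 0.111
te_B = (6 + 4·12 + 24)/6 = 78/6 = 13; σ²_B = ((24−6)/6)² = 9.000
te_C = (2 + 4·3 + 4)/6 = 18/6 = 3; σ²_C = ((4−2)/6)² = 0.111
te_D = (1 + 4·6 + 23)/6 = 48/6 = 8; σ²_D = ((23−1)/6)² = 13.444
te_E = (6 + 4·7 + 8)/6 = 42/6 = 7; σ²_E = ((8−6)/6)² = 0.111
te_F = (10 + 4·14 + 30)/6 = 96/6 = 16; σ²_F = ((30−10)/6)² = 11.111
te_G = (13 + 4·14 + 15)/6 = 84/6 = 14; σ²_G = ((15−13)/6)² = 0.111
te_H = (6 + 4·8 + 10)/6 = 48/6 = 8; σ²_H = ((10−6)/6)² = 0.444

Forward pass:
ES_A = 0; EF_A = 6
ES_B = 0; EF_B = 13
ES_C = 13; EF_C = 13+3 = 16
ES_D = 6; EF_D = 6+8 = 14
ES_E = max(EF_A=6, EF_C=16) = 16; EF_E = 16+7 = 23
ES_F = max(EF_A=6, EF_C=16) = 16; EF_F = 16+16 = 32
ES_G = max(EF_D=14, EF_E=23) = 23; EF_G = 23+14 = 37
ES_H = max(EF_A=6, EF_F=32, EF_G=37) = 37; EF_H = 37+8 = 45
Expected project duration μ = 45 days. Critical path: B → C → E → G → H.

Variance along critical path = 9.000 + 0.111 + 0.111 + 0.111 + 0.444 = 9.778; σ = √9.778 = 3.127 days.
Z = (43 − 45) / 3.127 = -0.640
P(T ≤ 43) = Φ(-0.640) ≈ 0.261

0.261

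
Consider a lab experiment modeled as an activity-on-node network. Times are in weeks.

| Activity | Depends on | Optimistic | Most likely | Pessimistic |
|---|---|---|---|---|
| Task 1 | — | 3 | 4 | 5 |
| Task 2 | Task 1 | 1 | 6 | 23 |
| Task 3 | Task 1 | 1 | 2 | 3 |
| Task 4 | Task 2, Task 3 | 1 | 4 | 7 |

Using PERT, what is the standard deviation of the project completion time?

te_Task 1 = (3 + 4·4 + 5)/6 = 24/6 = 4; σ²_Task 1 = ((5−3)/6)² = 0.111
te_Task 2 = (1 + 4·6 + 23)/6 = 48/6 = 8; σ²_Task 2 = ((23−1)/6)² = 13.444
te_Task 3 = (1 + 4·2 + 3)/6 = 12/6 = 2; σ²_Task 3 = ((3−1)/6)² = 0.111
te_Task 4 = (1 + 4·4 + 7)/6 = 24/6 = 4; σ²_Task 4 = ((7−1)/6)² = 1.000

Forward pass:
ES_Task 1 = 0; EF_Task 1 = 4
ES_Task 2 = 4; EF_Task 2 = 4+8 = 12
ES_Task 3 = 4; EF_Task 3 = 4+2 = 6
ES_Task 4 = max(EF_Task 2=12, EF_Task 3=6) = 12; EF_Task 4 = 12+4 = 16
Expected project duration μ = 16 weeks. Critical path: Task 1 → Task 2 → Task 4.

Variance along critical path = 0.111 + 13.444 + 1.000 = 14.556
σ = √14.556 = 3.815 weeks

3.82 weeks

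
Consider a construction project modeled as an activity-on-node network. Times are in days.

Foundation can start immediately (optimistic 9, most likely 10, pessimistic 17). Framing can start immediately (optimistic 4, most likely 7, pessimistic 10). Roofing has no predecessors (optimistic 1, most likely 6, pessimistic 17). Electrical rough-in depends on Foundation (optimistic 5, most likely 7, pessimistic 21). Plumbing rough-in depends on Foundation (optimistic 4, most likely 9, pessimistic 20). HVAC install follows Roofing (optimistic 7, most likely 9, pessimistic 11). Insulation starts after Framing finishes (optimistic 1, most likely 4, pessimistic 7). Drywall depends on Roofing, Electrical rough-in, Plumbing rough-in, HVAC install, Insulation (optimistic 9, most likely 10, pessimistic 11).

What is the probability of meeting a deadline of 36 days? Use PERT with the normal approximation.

0.952

te_Foundation = (9 + 4·10 + 17)/6 = 66/6 = 11; σ²_Foundation = ((17−9)/6)² = 1.778
te_Framing = (4 + 4·7 + 10)/6 = 42/6 = 7; σ²_Framing = ((10−4)/6)² = 1.000
te_Roofing = (1 + 4·6 + 17)/6 = 42/6 = 7; σ²_Roofing = ((17−1)/6)² = 7.111
te_Electrical rough-in = (5 + 4·7 + 21)/6 = 54/6 = 9; σ²_Electrical rough-in = ((21−5)/6)² = 7.111
te_Plumbing rough-in = (4 + 4·9 + 20)/6 = 60/6 = 10; σ²_Plumbing rough-in = ((20−4)/6)² = 7.111
te_HVAC install = (7 + 4·9 + 11)/6 = 54/6 = 9; σ²_HVAC install = ((11−7)/6)² = 0.444
te_Insulation = (1 + 4·4 + 7)/6 = 24/6 = 4; σ²_Insulation = ((7−1)/6)² = 1.000
te_Drywall = (9 + 4·10 + 11)/6 = 60/6 = 10; σ²_Drywall = ((11−9)/6)² = 0.111

Forward pass:
ES_Foundation = 0; EF_Foundation = 11
ES_Framing = 0; EF_Framing = 7
ES_Roofing = 0; EF_Roofing = 7
ES_Electrical rough-in = 11; EF_Electrical rough-in = 11+9 = 20
ES_Plumbing rough-in = 11; EF_Plumbing rough-in = 11+10 = 21
ES_HVAC install = 7; EF_HVAC install = 7+9 = 16
ES_Insulation = 7; EF_Insulation = 7+4 = 11
ES_Drywall = max(EF_Roofing=7, EF_Electrical rough-in=20, EF_Plumbing rough-in=21, EF_HVAC install=16, EF_Insulation=11) = 21; EF_Drywall = 21+10 = 31
Expected project duration μ = 31 days. Critical path: Foundation → Plumbing rough-in → Drywall.

Variance along critical path = 1.778 + 7.111 + 0.111 = 9.000; σ = √9.000 = 3.000 days.
Z = (36 − 31) / 3.000 = 1.667
P(T ≤ 36) = Φ(1.667) ≈ 0.952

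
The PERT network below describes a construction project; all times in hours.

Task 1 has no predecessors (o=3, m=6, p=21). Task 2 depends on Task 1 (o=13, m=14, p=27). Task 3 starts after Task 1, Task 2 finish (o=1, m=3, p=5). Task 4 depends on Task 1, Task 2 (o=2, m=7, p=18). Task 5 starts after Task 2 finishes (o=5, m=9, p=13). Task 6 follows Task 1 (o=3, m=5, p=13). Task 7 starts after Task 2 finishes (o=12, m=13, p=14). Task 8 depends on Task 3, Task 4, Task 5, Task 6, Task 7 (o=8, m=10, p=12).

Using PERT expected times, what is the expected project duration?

te_Task 1 = (3 + 4·6 + 21)/6 = 48/6 = 8
te_Task 2 = (13 + 4·14 + 27)/6 = 96/6 = 16
te_Task 3 = (1 + 4·3 + 5)/6 = 18/6 = 3
te_Task 4 = (2 + 4·7 + 18)/6 = 48/6 = 8
te_Task 5 = (5 + 4·9 + 13)/6 = 54/6 = 9
te_Task 6 = (3 + 4·5 + 13)/6 = 36/6 = 6
te_Task 7 = (12 + 4·13 + 14)/6 = 78/6 = 13
te_Task 8 = (8 + 4·10 + 12)/6 = 60/6 = 10

Forward pass:
ES_Task 1 = 0; EF_Task 1 = 8
ES_Task 2 = 8; EF_Task 2 = 8+16 = 24
ES_Task 3 = max(EF_Task 1=8, EF_Task 2=24) = 24; EF_Task 3 = 24+3 = 27
ES_Task 4 = max(EF_Task 1=8, EF_Task 2=24) = 24; EF_Task 4 = 24+8 = 32
ES_Task 5 = 24; EF_Task 5 = 24+9 = 33
ES_Task 6 = 8; EF_Task 6 = 8+6 = 14
ES_Task 7 = 24; EF_Task 7 = 24+13 = 37
ES_Task 8 = max(EF_Task 3=27, EF_Task 4=32, EF_Task 5=33, EF_Task 6=14, EF_Task 7=37) = 37; EF_Task 8 = 37+10 = 47
Expected project duration μ = 47 hours. Critical path: Task 1 → Task 2 → Task 7 → Task 8.

47 hours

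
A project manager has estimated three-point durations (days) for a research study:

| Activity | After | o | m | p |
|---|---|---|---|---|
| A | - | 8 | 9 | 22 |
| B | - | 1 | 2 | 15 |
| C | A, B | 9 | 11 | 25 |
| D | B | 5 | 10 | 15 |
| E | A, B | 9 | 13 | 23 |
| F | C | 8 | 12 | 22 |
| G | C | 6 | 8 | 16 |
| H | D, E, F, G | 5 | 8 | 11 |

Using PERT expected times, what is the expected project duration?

45 days

te_A = (8 + 4·9 + 22)/6 = 66/6 = 11
te_B = (1 + 4·2 + 15)/6 = 24/6 = 4
te_C = (9 + 4·11 + 25)/6 = 78/6 = 13
te_D = (5 + 4·10 + 15)/6 = 60/6 = 10
te_E = (9 + 4·13 + 23)/6 = 84/6 = 14
te_F = (8 + 4·12 + 22)/6 = 78/6 = 13
te_G = (6 + 4·8 + 16)/6 = 54/6 = 9
te_H = (5 + 4·8 + 11)/6 = 48/6 = 8

Forward pass:
ES_A = 0; EF_A = 11
ES_B = 0; EF_B = 4
ES_C = max(EF_A=11, EF_B=4) = 11; EF_C = 11+13 = 24
ES_D = 4; EF_D = 4+10 = 14
ES_E = max(EF_A=11, EF_B=4) = 11; EF_E = 11+14 = 25
ES_F = 24; EF_F = 24+13 = 37
ES_G = 24; EF_G = 24+9 = 33
ES_H = max(EF_D=14, EF_E=25, EF_F=37, EF_G=33) = 37; EF_H = 37+8 = 45
Expected project duration μ = 45 days. Critical path: A → C → F → H.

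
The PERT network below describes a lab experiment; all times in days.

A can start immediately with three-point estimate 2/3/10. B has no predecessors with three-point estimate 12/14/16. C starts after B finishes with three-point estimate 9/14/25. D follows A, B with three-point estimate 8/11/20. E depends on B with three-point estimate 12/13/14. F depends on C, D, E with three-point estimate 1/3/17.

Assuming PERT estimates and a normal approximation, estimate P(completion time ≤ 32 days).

te_A = (2 + 4·3 + 10)/6 = 24/6 = 4; σ²_A = ((10−2)/6)² = 1.778
te_B = (12 + 4·14 + 16)/6 = 84/6 = 14; σ²_B = ((16−12)/6)² = 0.444
te_C = (9 + 4·14 + 25)/6 = 90/6 = 15; σ²_C = ((25−9)/6)² = 7.111
te_D = (8 + 4·11 + 20)/6 = 72/6 = 12; σ²_D = ((20−8)/6)² = 4.000
te_E = (12 + 4·13 + 14)/6 = 78/6 = 13; σ²_E = ((14−12)/6)² = 0.111
te_F = (1 + 4·3 + 17)/6 = 30/6 = 5; σ²_F = ((17−1)/6)² = 7.111

Forward pass:
ES_A = 0; EF_A = 4
ES_B = 0; EF_B = 14
ES_C = 14; EF_C = 14+15 = 29
ES_D = max(EF_A=4, EF_B=14) = 14; EF_D = 14+12 = 26
ES_E = 14; EF_E = 14+13 = 27
ES_F = max(EF_C=29, EF_D=26, EF_E=27) = 29; EF_F = 29+5 = 34
Expected project duration μ = 34 days. Critical path: B → C → F.

Variance along critical path = 0.444 + 7.111 + 7.111 = 14.667; σ = √14.667 = 3.830 days.
Z = (32 − 34) / 3.830 = -0.522
P(T ≤ 32) = Φ(-0.522) ≈ 0.301

0.301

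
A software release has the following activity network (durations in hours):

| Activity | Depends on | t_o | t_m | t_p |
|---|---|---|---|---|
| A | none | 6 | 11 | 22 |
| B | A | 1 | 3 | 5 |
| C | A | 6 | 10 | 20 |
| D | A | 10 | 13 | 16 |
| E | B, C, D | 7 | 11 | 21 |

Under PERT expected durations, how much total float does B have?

10 hours

te_A = (6 + 4·11 + 22)/6 = 72/6 = 12
te_B = (1 + 4·3 + 5)/6 = 18/6 = 3
te_C = (6 + 4·10 + 20)/6 = 66/6 = 11
te_D = (10 + 4·13 + 16)/6 = 78/6 = 13
te_E = (7 + 4·11 + 21)/6 = 72/6 = 12

Forward pass:
ES_A = 0; EF_A = 12
ES_B = 12; EF_B = 12+3 = 15
ES_C = 12; EF_C = 12+11 = 23
ES_D = 12; EF_D = 12+13 = 25
ES_E = max(EF_B=15, EF_C=23, EF_D=25) = 25; EF_E = 25+12 = 37
Expected project duration μ = 37 hours. Critical path: A → D → E.

Backward pass:
LF_E = 37; LS_E = 37−12 = 25
LF_D = LS_E = 25; LS_D = 25−13 = 12
LF_C = LS_E = 25; LS_C = 25−11 = 14
LF_B = LS_E = 25; LS_B = 25−3 = 22
LF_A = min(LS_B=22, LS_C=14, LS_D=12) = 12; LS_A = 12−12 = 0
Slack_B = LS_B − ES_B = 22 − 12 = 10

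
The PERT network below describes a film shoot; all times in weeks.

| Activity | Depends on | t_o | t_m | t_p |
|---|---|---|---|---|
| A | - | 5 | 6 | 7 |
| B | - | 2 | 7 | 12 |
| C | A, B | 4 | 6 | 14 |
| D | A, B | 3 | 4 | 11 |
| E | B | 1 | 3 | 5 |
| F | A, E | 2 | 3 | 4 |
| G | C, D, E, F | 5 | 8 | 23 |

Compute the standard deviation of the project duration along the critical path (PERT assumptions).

te_A = (5 + 4·6 + 7)/6 = 36/6 = 6; σ²_A = ((7−5)/6)² = 0.111
te_B = (2 + 4·7 + 12)/6 = 42/6 = 7; σ²_B = ((12−2)/6)² = 2.778
te_C = (4 + 4·6 + 14)/6 = 42/6 = 7; σ²_C = ((14−4)/6)² = 2.778
te_D = (3 + 4·4 + 11)/6 = 30/6 = 5; σ²_D = ((11−3)/6)² = 1.778
te_E = (1 + 4·3 + 5)/6 = 18/6 = 3; σ²_E = ((5−1)/6)² = 0.444
te_F = (2 + 4·3 + 4)/6 = 18/6 = 3; σ²_F = ((4−2)/6)² = 0.111
te_G = (5 + 4·8 + 23)/6 = 60/6 = 10; σ²_G = ((23−5)/6)² = 9.000

Forward pass:
ES_A = 0; EF_A = 6
ES_B = 0; EF_B = 7
ES_C = max(EF_A=6, EF_B=7) = 7; EF_C = 7+7 = 14
ES_D = max(EF_A=6, EF_B=7) = 7; EF_D = 7+5 = 12
ES_E = 7; EF_E = 7+3 = 10
ES_F = max(EF_A=6, EF_E=10) = 10; EF_F = 10+3 = 13
ES_G = max(EF_C=14, EF_D=12, EF_E=10, EF_F=13) = 14; EF_G = 14+10 = 24
Expected project duration μ = 24 weeks. Critical path: B → C → G.

Variance along critical path = 2.778 + 2.778 + 9.000 = 14.556
σ = √14.556 = 3.815 weeks

3.82 weeks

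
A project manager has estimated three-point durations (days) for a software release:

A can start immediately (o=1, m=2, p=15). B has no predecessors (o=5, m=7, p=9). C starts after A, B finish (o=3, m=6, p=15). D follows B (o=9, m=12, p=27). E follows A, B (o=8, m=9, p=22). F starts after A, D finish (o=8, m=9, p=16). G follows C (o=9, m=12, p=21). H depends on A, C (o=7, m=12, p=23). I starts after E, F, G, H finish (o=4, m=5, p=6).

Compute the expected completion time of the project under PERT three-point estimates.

te_A = (1 + 4·2 + 15)/6 = 24/6 = 4
te_B = (5 + 4·7 + 9)/6 = 42/6 = 7
te_C = (3 + 4·6 + 15)/6 = 42/6 = 7
te_D = (9 + 4·12 + 27)/6 = 84/6 = 14
te_E = (8 + 4·9 + 22)/6 = 66/6 = 11
te_F = (8 + 4·9 + 16)/6 = 60/6 = 10
te_G = (9 + 4·12 + 21)/6 = 78/6 = 13
te_H = (7 + 4·12 + 23)/6 = 78/6 = 13
te_I = (4 + 4·5 + 6)/6 = 30/6 = 5

Forward pass:
ES_A = 0; EF_A = 4
ES_B = 0; EF_B = 7
ES_C = max(EF_A=4, EF_B=7) = 7; EF_C = 7+7 = 14
ES_D = 7; EF_D = 7+14 = 21
ES_E = max(EF_A=4, EF_B=7) = 7; EF_E = 7+11 = 18
ES_F = max(EF_A=4, EF_D=21) = 21; EF_F = 21+10 = 31
ES_G = 14; EF_G = 14+13 = 27
ES_H = max(EF_A=4, EF_C=14) = 14; EF_H = 14+13 = 27
ES_I = max(EF_E=18, EF_F=31, EF_G=27, EF_H=27) = 31; EF_I = 31+5 = 36
Expected project duration μ = 36 days. Critical path: B → D → F → I.

36 days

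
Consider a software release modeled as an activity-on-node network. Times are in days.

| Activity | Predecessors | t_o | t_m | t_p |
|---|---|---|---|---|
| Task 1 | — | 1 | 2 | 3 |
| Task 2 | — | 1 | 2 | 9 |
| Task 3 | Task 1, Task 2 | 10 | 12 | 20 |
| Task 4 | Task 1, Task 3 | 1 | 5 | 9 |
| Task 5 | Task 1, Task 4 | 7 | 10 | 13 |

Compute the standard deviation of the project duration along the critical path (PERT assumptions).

te_Task 1 = (1 + 4·2 + 3)/6 = 12/6 = 2; σ²_Task 1 = ((3−1)/6)² = 0.111
te_Task 2 = (1 + 4·2 + 9)/6 = 18/6 = 3; σ²_Task 2 = ((9−1)/6)² = 1.778
te_Task 3 = (10 + 4·12 + 20)/6 = 78/6 = 13; σ²_Task 3 = ((20−10)/6)² = 2.778
te_Task 4 = (1 + 4·5 + 9)/6 = 30/6 = 5; σ²_Task 4 = ((9−1)/6)² = 1.778
te_Task 5 = (7 + 4·10 + 13)/6 = 60/6 = 10; σ²_Task 5 = ((13−7)/6)² = 1.000

Forward pass:
ES_Task 1 = 0; EF_Task 1 = 2
ES_Task 2 = 0; EF_Task 2 = 3
ES_Task 3 = max(EF_Task 1=2, EF_Task 2=3) = 3; EF_Task 3 = 3+13 = 16
ES_Task 4 = max(EF_Task 1=2, EF_Task 3=16) = 16; EF_Task 4 = 16+5 = 21
ES_Task 5 = max(EF_Task 1=2, EF_Task 4=21) = 21; EF_Task 5 = 21+10 = 31
Expected project duration μ = 31 days. Critical path: Task 2 → Task 3 → Task 4 → Task 5.

Variance along critical path = 1.778 + 2.778 + 1.778 + 1.000 = 7.333
σ = √7.333 = 2.708 days

2.71 days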